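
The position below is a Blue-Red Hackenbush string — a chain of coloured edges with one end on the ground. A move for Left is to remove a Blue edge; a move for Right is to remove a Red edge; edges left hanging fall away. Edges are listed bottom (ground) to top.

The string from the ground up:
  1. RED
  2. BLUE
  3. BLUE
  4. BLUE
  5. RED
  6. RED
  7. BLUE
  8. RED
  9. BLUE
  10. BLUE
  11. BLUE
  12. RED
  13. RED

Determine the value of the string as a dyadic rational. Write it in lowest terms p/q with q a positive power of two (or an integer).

-839/4096

Prefix values for RED BLUE BLUE BLUE RED RED BLUE RED BLUE BLUE BLUE RED RED via {L|R} + simplicity:
G_1 [R]  L=[·]  R=[0]  so -1
G_2 [RB]  L=[-1]  R=[0]  so -1/2
G_3 [RBB]  L=[-1,-1/2]  R=[0]  so -1/4
G_4 [RBBB]  L=[-1,-1/2,-1/4]  R=[0]  so -1/8
G_5 [RBBBR]  L=[-1,-1/2,-1/4]  R=[-1/8,0]  so -3/16
G_6 [RBBBRR]  L=[-1,-1/2,-1/4]  R=[-3/16,-1/8,0]  so -7/32
G_7 [RBBBRRB]  L=[-1,-1/2,-1/4,-7/32]  R=[-3/16,-1/8,0]  so -13/64
G_8 [RBBBRRBR]  L=[-1,-1/2,-1/4,-7/32]  R=[-13/64,-3/16,-1/8,0]  so -27/128
G_9 [RBBBRRBRB]  L=[-1,-1/2,-1/4,-7/32,-27/128]  R=[-13/64,-3/16,-1/8,0]  so -53/256
G_10 [RBBBRRBRBB]  L=[-1,-1/2,-1/4,-7/32,-27/128,-53/256]  R=[-13/64,-3/16,-1/8,0]  so -105/512
G_11 [RBBBRRBRBBB]  L=[-1,-1/2,-1/4,-7/32,-27/128,-53/256,-105/512]  R=[-13/64,-3/16,-1/8,0]  so -209/1024
G_12 [RBBBRRBRBBBR]  L=[-1,-1/2,-1/4,-7/32,-27/128,-53/256,-105/512]  R=[-209/1024,-13/64,-3/16,-1/8,0]  so -419/2048
G_13 [RBBBRRBRBBBRR]  L=[-1,-1/2,-1/4,-7/32,-27/128,-53/256,-105/512]  R=[-419/2048,-209/1024,-13/64,-3/16,-1/8,0]  so -839/4096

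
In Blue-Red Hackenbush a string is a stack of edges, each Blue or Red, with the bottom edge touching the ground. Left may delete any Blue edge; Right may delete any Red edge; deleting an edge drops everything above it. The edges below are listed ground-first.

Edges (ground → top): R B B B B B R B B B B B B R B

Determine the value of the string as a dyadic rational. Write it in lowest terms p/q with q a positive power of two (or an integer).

1 of 15 · R · max L −∞ · min R 0 = -1
2 of 15 · RB · max L -1 · min R 0 = -1/2
3 of 15 · RBB · max L -1/2 · min R 0 = -1/4
4 of 15 · RBBB · max L -1/4 · min R 0 = -1/8
5 of 15 · RBBBB · max L -1/8 · min R 0 = -1/16
6 of 15 · RBBBBB · max L -1/16 · min R 0 = -1/32
7 of 15 · RBBBBBR · max L -1/16 · min R -1/32 = -3/64
8 of 15 · RBBBBBRB · max L -3/64 · min R -1/32 = -5/128
9 of 15 · RBBBBBRBB · max L -5/128 · min R -1/32 = -9/256
10 of 15 · RBBBBBRBBB · max L -9/256 · min R -1/32 = -17/512
11 of 15 · RBBBBBRBBBB · max L -17/512 · min R -1/32 = -33/1024
12 of 15 · RBBBBBRBBBBB · max L -33/1024 · min R -1/32 = -65/2048
13 of 15 · RBBBBBRBBBBBB · max L -65/2048 · min R -1/32 = -129/4096
14 of 15 · RBBBBBRBBBBBBR · max L -65/2048 · min R -129/4096 = -259/8192
15 of 15 · RBBBBBRBBBBBBRB · max L -259/8192 · min R -129/4096 = -517/16384

-517/16384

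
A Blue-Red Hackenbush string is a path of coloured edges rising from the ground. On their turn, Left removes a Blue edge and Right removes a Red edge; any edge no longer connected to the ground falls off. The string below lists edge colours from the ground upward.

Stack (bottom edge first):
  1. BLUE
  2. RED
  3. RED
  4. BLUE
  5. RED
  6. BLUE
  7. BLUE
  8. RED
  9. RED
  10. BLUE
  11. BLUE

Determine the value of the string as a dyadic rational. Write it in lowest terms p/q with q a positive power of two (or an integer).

359/1024

Build val(s[:k]) for k = 1..11, string s = BLUE RED RED BLUE RED BLUE BLUE RED RED BLUE BLUE.
val_1 [B]  L=[0]  R=[·]  gives 1
val_2 [BR]  L=[0]  R=[1]  gives 1/2
val_3 [BRR]  L=[0]  R=[1/2; 1]  gives 1/4
val_4 [BRRB]  L=[0; 1/4]  R=[1/2; 1]  gives 3/8
val_5 [BRRBR]  L=[0; 1/4]  R=[3/8; 1/2; 1]  gives 5/16
val_6 [BRRBRB]  L=[0; 1/4; 5/16]  R=[3/8; 1/2; 1]  gives 11/32
val_7 [BRRBRBB]  L=[0; 1/4; 5/16; 11/32]  R=[3/8; 1/2; 1]  gives 23/64
val_8 [BRRBRBBR]  L=[0; 1/4; 5/16; 11/32]  R=[23/64; 3/8; 1/2; 1]  gives 45/128
val_9 [BRRBRBBRR]  L=[0; 1/4; 5/16; 11/32]  R=[45/128; 23/64; 3/8; 1/2; 1]  gives 89/256
val_10 [BRRBRBBRRB]  L=[0; 1/4; 5/16; 11/32; 89/256]  R=[45/128; 23/64; 3/8; 1/2; 1]  gives 179/512
val_11 [BRRBRBBRRBB]  L=[0; 1/4; 5/16; 11/32; 89/256; 179/512]  R=[45/128; 23/64; 3/8; 1/2; 1]  gives 359/1024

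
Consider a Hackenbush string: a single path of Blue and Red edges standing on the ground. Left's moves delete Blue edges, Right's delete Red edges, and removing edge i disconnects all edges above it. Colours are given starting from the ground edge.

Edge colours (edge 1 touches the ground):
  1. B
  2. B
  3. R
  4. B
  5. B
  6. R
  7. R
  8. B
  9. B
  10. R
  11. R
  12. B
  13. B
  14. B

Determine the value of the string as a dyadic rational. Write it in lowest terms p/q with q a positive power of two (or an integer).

Prefix values for B B R B B R R B B R R B B B via {L|R} + simplicity:
step 1: add B to get B; options L={ 0 } R={ ∅ } = 1
step 2: add B to get BB; options L={ 0,1 } R={ ∅ } = 2
step 3: add R to get BBR; options L={ 0,1 } R={ 2 } = 3/2
step 4: add B to get BBRB; options L={ 0,1,3/2 } R={ 2 } = 7/4
step 5: add B to get BBRBB; options L={ 0,1,3/2,7/4 } R={ 2 } = 15/8
step 6: add R to get BBRBBR; options L={ 0,1,3/2,7/4 } R={ 15/8,2 } = 29/16
step 7: add R to get BBRBBRR; options L={ 0,1,3/2,7/4 } R={ 29/16,15/8,2 } = 57/32
step 8: add B to get BBRBBRRB; options L={ 0,1,3/2,7/4,57/32 } R={ 29/16,15/8,2 } = 115/64
step 9: add B to get BBRBBRRBB; options L={ 0,1,3/2,7/4,57/32,115/64 } R={ 29/16,15/8,2 } = 231/128
step 10: add R to get BBRBBRRBBR; options L={ 0,1,3/2,7/4,57/32,115/64 } R={ 231/128,29/16,15/8,2 } = 461/256
step 11: add R to get BBRBBRRBBRR; options L={ 0,1,3/2,7/4,57/32,115/64 } R={ 461/256,231/128,29/16,15/8,2 } = 921/512
step 12: add B to get BBRBBRRBBRRB; options L={ 0,1,3/2,7/4,57/32,115/64,921/512 } R={ 461/256,231/128,29/16,15/8,2 } = 1843/1024
step 13: add B to get BBRBBRRBBRRBB; options L={ 0,1,3/2,7/4,57/32,115/64,921/512,1843/1024 } R={ 461/256,231/128,29/16,15/8,2 } = 3687/2048
step 14: add B to get BBRBBRRBBRRBBB; options L={ 0,1,3/2,7/4,57/32,115/64,921/512,1843/1024,3687/2048 } R={ 461/256,231/128,29/16,15/8,2 } = 7375/4096

7375/4096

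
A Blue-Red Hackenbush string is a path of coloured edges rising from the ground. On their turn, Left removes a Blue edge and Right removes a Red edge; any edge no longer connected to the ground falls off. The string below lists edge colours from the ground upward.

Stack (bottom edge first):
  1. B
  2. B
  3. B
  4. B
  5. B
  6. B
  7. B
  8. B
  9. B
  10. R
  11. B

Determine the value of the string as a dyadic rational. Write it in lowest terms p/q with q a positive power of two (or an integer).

35/4

Build G(s[:k]) for k = 1..11, string s = B B B B B B B B B R B.
G(B) = { 0 | (no moves) } -> 1
G(BB) = { 0,1 | (no moves) } -> 2
G(BBB) = { 0,1,2 | (no moves) } -> 3
G(BBBB) = { 0,1,2,3 | (no moves) } -> 4
G(BBBBB) = { 0,1,2,3,4 | (no moves) } -> 5
G(BBBBBB) = { 0,1,2,3,4,5 | (no moves) } -> 6
G(BBBBBBB) = { 0,1,2,3,4,5,6 | (no moves) } -> 7
G(BBBBBBBB) = { 0,1,2,3,4,5,6,7 | (no moves) } -> 8
G(BBBBBBBBB) = { 0,1,2,3,4,5,6,7,8 | (no moves) } -> 9
G(BBBBBBBBBR) = { 0,1,2,3,4,5,6,7,8 | 9 } -> 17/2
G(BBBBBBBBBRB) = { 0,1,2,3,4,5,6,7,8,17/2 | 9 } -> 35/4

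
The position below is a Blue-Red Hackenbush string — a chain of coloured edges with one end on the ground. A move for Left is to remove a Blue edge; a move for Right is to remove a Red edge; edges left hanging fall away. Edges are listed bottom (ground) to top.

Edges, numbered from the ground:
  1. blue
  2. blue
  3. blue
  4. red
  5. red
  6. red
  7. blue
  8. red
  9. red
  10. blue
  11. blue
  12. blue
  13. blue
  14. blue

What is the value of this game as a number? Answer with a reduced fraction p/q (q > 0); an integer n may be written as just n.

4415/2048

b: Left { 0 }, Right { (no moves) } => simplest 1
bb: Left { 0,1 }, Right { (no moves) } => simplest 2
bbb: Left { 0,1,2 }, Right { (no moves) } => simplest 3
bbbr: Left { 0,1,2 }, Right { 3 } => simplest 5/2
bbbrr: Left { 0,1,2 }, Right { 5/2,3 } => simplest 9/4
bbbrrr: Left { 0,1,2 }, Right { 9/4,5/2,3 } => simplest 17/8
bbbrrrb: Left { 0,1,2,17/8 }, Right { 9/4,5/2,3 } => simplest 35/16
bbbrrrbr: Left { 0,1,2,17/8 }, Right { 35/16,9/4,5/2,3 } => simplest 69/32
bbbrrrbrr: Left { 0,1,2,17/8 }, Right { 69/32,35/16,9/4,5/2,3 } => simplest 137/64
bbbrrrbrrb: Left { 0,1,2,17/8,137/64 }, Right { 69/32,35/16,9/4,5/2,3 } => simplest 275/128
bbbrrrbrrbb: Left { 0,1,2,17/8,137/64,275/128 }, Right { 69/32,35/16,9/4,5/2,3 } => simplest 551/256
bbbrrrbrrbbb: Left { 0,1,2,17/8,137/64,275/128,551/256 }, Right { 69/32,35/16,9/4,5/2,3 } => simplest 1103/512
bbbrrrbrrbbbb: Left { 0,1,2,17/8,137/64,275/128,551/256,1103/512 }, Right { 69/32,35/16,9/4,5/2,3 } => simplest 2207/1024
bbbrrrbrrbbbbb: Left { 0,1,2,17/8,137/64,275/128,551/256,1103/512,2207/1024 }, Right { 69/32,35/16,9/4,5/2,3 } => simplest 4415/2048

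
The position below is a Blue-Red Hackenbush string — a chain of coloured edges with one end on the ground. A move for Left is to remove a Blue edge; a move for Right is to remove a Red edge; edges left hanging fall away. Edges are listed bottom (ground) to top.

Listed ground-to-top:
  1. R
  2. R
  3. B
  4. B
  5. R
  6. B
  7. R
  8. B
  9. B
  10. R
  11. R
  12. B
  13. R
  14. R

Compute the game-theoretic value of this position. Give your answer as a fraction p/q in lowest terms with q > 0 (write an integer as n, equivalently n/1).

Prefix values for R R B B R B R B B R R B R R via {L|R} + simplicity:
1 of 14 · R · max L −∞ · min R 0 ⇒ -1
2 of 14 · RR · max L −∞ · min R -1 ⇒ -2
3 of 14 · RRB · max L -2 · min R -1 ⇒ -3/2
4 of 14 · RRBB · max L -3/2 · min R -1 ⇒ -5/4
5 of 14 · RRBBR · max L -3/2 · min R -5/4 ⇒ -11/8
6 of 14 · RRBBRB · max L -11/8 · min R -5/4 ⇒ -21/16
7 of 14 · RRBBRBR · max L -11/8 · min R -21/16 ⇒ -43/32
8 of 14 · RRBBRBRB · max L -43/32 · min R -21/16 ⇒ -85/64
9 of 14 · RRBBRBRBB · max L -85/64 · min R -21/16 ⇒ -169/128
10 of 14 · RRBBRBRBBR · max L -85/64 · min R -169/128 ⇒ -339/256
11 of 14 · RRBBRBRBBRR · max L -85/64 · min R -339/256 ⇒ -679/512
12 of 14 · RRBBRBRBBRRB · max L -679/512 · min R -339/256 ⇒ -1357/1024
13 of 14 · RRBBRBRBBRRBR · max L -679/512 · min R -1357/1024 ⇒ -2715/2048
14 of 14 · RRBBRBRBBRRBRR · max L -679/512 · min R -2715/2048 ⇒ -5431/4096

-5431/4096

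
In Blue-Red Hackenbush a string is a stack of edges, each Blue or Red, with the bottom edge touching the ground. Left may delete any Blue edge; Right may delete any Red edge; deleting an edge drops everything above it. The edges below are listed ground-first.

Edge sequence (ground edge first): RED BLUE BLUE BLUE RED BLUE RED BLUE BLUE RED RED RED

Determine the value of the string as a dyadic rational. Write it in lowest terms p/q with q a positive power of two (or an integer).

-335/2048

val(R) = {  | 0 } gives -1
val(RB) = { -1 | 0 } gives -1/2
val(RBB) = { -1,-1/2 | 0 } gives -1/4
val(RBBB) = { -1,-1/2,-1/4 | 0 } gives -1/8
val(RBBBR) = { -1,-1/2,-1/4 | -1/8,0 } gives -3/16
val(RBBBRB) = { -1,-1/2,-1/4,-3/16 | -1/8,0 } gives -5/32
val(RBBBRBR) = { -1,-1/2,-1/4,-3/16 | -5/32,-1/8,0 } gives -11/64
val(RBBBRBRB) = { -1,-1/2,-1/4,-3/16,-11/64 | -5/32,-1/8,0 } gives -21/128
val(RBBBRBRBB) = { -1,-1/2,-1/4,-3/16,-11/64,-21/128 | -5/32,-1/8,0 } gives -41/256
val(RBBBRBRBBR) = { -1,-1/2,-1/4,-3/16,-11/64,-21/128 | -41/256,-5/32,-1/8,0 } gives -83/512
val(RBBBRBRBBRR) = { -1,-1/2,-1/4,-3/16,-11/64,-21/128 | -83/512,-41/256,-5/32,-1/8,0 } gives -167/1024
val(RBBBRBRBBRRR) = { -1,-1/2,-1/4,-3/16,-11/64,-21/128 | -167/1024,-83/512,-41/256,-5/32,-1/8,0 } gives -335/2048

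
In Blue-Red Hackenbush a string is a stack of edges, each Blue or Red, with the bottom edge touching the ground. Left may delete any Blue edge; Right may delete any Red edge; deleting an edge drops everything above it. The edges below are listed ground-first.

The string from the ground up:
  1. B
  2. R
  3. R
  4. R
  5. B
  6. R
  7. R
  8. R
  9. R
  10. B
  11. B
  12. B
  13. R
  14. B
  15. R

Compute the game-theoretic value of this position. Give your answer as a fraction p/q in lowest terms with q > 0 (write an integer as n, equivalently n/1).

2165/16384

step 1: add B to get B; options L={ 0 } R={ none } — 1
step 2: add R to get BR; options L={ 0 } R={ 1 } — 1/2
step 3: add R to get BRR; options L={ 0 } R={ 1/2; 1 } — 1/4
step 4: add R to get BRRR; options L={ 0 } R={ 1/4; 1/2; 1 } — 1/8
step 5: add B to get BRRRB; options L={ 0; 1/8 } R={ 1/4; 1/2; 1 } — 3/16
step 6: add R to get BRRRBR; options L={ 0; 1/8 } R={ 3/16; 1/4; 1/2; 1 } — 5/32
step 7: add R to get BRRRBRR; options L={ 0; 1/8 } R={ 5/32; 3/16; 1/4; 1/2; 1 } — 9/64
step 8: add R to get BRRRBRRR; options L={ 0; 1/8 } R={ 9/64; 5/32; 3/16; 1/4; 1/2; 1 } — 17/128
step 9: add R to get BRRRBRRRR; options L={ 0; 1/8 } R={ 17/128; 9/64; 5/32; 3/16; 1/4; 1/2; 1 } — 33/256
step 10: add B to get BRRRBRRRRB; options L={ 0; 1/8; 33/256 } R={ 17/128; 9/64; 5/32; 3/16; 1/4; 1/2; 1 } — 67/512
step 11: add B to get BRRRBRRRRBB; options L={ 0; 1/8; 33/256; 67/512 } R={ 17/128; 9/64; 5/32; 3/16; 1/4; 1/2; 1 } — 135/1024
step 12: add B to get BRRRBRRRRBBB; options L={ 0; 1/8; 33/256; 67/512; 135/1024 } R={ 17/128; 9/64; 5/32; 3/16; 1/4; 1/2; 1 } — 271/2048
step 13: add R to get BRRRBRRRRBBBR; options L={ 0; 1/8; 33/256; 67/512; 135/1024 } R={ 271/2048; 17/128; 9/64; 5/32; 3/16; 1/4; 1/2; 1 } — 541/4096
step 14: add B to get BRRRBRRRRBBBRB; options L={ 0; 1/8; 33/256; 67/512; 135/1024; 541/4096 } R={ 271/2048; 17/128; 9/64; 5/32; 3/16; 1/4; 1/2; 1 } — 1083/8192
step 15: add R to get BRRRBRRRRBBBRBR; options L={ 0; 1/8; 33/256; 67/512; 135/1024; 541/4096 } R={ 1083/8192; 271/2048; 17/128; 9/64; 5/32; 3/16; 1/4; 1/2; 1 } — 2165/16384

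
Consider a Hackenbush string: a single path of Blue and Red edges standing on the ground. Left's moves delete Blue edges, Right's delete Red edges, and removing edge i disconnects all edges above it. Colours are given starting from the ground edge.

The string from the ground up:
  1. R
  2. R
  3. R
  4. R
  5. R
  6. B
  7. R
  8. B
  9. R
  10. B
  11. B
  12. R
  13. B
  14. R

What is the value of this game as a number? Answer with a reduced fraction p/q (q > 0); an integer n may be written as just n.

Prefix values for R R R R R B R B R B B R B R via {L|R} + simplicity:
value_1 [R]  L=[]  R=[0]  so -1
value_2 [RR]  L=[]  R=[-1,0]  so -2
value_3 [RRR]  L=[]  R=[-2,-1,0]  so -3
value_4 [RRRR]  L=[]  R=[-3,-2,-1,0]  so -4
value_5 [RRRRR]  L=[]  R=[-4,-3,-2,-1,0]  so -5
value_6 [RRRRRB]  L=[-5]  R=[-4,-3,-2,-1,0]  so -9/2
value_7 [RRRRRBR]  L=[-5]  R=[-9/2,-4,-3,-2,-1,0]  so -19/4
value_8 [RRRRRBRB]  L=[-5,-19/4]  R=[-9/2,-4,-3,-2,-1,0]  so -37/8
value_9 [RRRRRBRBR]  L=[-5,-19/4]  R=[-37/8,-9/2,-4,-3,-2,-1,0]  so -75/16
value_10 [RRRRRBRBRB]  L=[-5,-19/4,-75/16]  R=[-37/8,-9/2,-4,-3,-2,-1,0]  so -149/32
value_11 [RRRRRBRBRBB]  L=[-5,-19/4,-75/16,-149/32]  R=[-37/8,-9/2,-4,-3,-2,-1,0]  so -297/64
value_12 [RRRRRBRBRBBR]  L=[-5,-19/4,-75/16,-149/32]  R=[-297/64,-37/8,-9/2,-4,-3,-2,-1,0]  so -595/128
value_13 [RRRRRBRBRBBRB]  L=[-5,-19/4,-75/16,-149/32,-595/128]  R=[-297/64,-37/8,-9/2,-4,-3,-2,-1,0]  so -1189/256
value_14 [RRRRRBRBRBBRBR]  L=[-5,-19/4,-75/16,-149/32,-595/128]  R=[-1189/256,-297/64,-37/8,-9/2,-4,-3,-2,-1,0]  so -2379/512

-2379/512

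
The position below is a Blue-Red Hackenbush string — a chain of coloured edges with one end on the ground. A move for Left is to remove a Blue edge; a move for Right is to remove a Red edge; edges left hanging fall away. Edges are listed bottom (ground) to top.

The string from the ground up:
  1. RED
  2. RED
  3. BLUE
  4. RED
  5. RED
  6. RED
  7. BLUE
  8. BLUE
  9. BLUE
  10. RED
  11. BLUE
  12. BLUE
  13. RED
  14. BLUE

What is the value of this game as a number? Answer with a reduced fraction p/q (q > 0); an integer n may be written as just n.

-7717/4096

step 1: add RED to get R; options L={ ∅ } R={ 0 } -> -1
step 2: add RED to get RR; options L={ ∅ } R={ -1,0 } -> -2
step 3: add BLUE to get RRB; options L={ -2 } R={ -1,0 } -> -3/2
step 4: add RED to get RRBR; options L={ -2 } R={ -3/2,-1,0 } -> -7/4
step 5: add RED to get RRBRR; options L={ -2 } R={ -7/4,-3/2,-1,0 } -> -15/8
step 6: add RED to get RRBRRR; options L={ -2 } R={ -15/8,-7/4,-3/2,-1,0 } -> -31/16
step 7: add BLUE to get RRBRRRB; options L={ -2,-31/16 } R={ -15/8,-7/4,-3/2,-1,0 } -> -61/32
step 8: add BLUE to get RRBRRRBB; options L={ -2,-31/16,-61/32 } R={ -15/8,-7/4,-3/2,-1,0 } -> -121/64
step 9: add BLUE to get RRBRRRBBB; options L={ -2,-31/16,-61/32,-121/64 } R={ -15/8,-7/4,-3/2,-1,0 } -> -241/128
step 10: add RED to get RRBRRRBBBR; options L={ -2,-31/16,-61/32,-121/64 } R={ -241/128,-15/8,-7/4,-3/2,-1,0 } -> -483/256
step 11: add BLUE to get RRBRRRBBBRB; options L={ -2,-31/16,-61/32,-121/64,-483/256 } R={ -241/128,-15/8,-7/4,-3/2,-1,0 } -> -965/512
step 12: add BLUE to get RRBRRRBBBRBB; options L={ -2,-31/16,-61/32,-121/64,-483/256,-965/512 } R={ -241/128,-15/8,-7/4,-3/2,-1,0 } -> -1929/1024
step 13: add RED to get RRBRRRBBBRBBR; options L={ -2,-31/16,-61/32,-121/64,-483/256,-965/512 } R={ -1929/1024,-241/128,-15/8,-7/4,-3/2,-1,0 } -> -3859/2048
step 14: add BLUE to get RRBRRRBBBRBBRB; options L={ -2,-31/16,-61/32,-121/64,-483/256,-965/512,-3859/2048 } R={ -1929/1024,-241/128,-15/8,-7/4,-3/2,-1,0 } -> -7717/4096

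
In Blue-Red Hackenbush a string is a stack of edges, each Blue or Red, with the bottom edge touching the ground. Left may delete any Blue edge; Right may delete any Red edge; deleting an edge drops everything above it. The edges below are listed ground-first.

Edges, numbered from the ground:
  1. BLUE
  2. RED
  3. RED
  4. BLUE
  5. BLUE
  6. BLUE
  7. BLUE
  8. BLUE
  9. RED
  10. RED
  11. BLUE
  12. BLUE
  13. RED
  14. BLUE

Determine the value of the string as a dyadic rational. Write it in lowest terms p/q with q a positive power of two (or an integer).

3995/8192

G(B) = { 0 | ∅ } => 1
G(BR) = { 0 | 1 } => 1/2
G(BRR) = { 0 | 1/2; 1 } => 1/4
G(BRRB) = { 0; 1/4 | 1/2; 1 } => 3/8
G(BRRBB) = { 0; 1/4; 3/8 | 1/2; 1 } => 7/16
G(BRRBBB) = { 0; 1/4; 3/8; 7/16 | 1/2; 1 } => 15/32
G(BRRBBBB) = { 0; 1/4; 3/8; 7/16; 15/32 | 1/2; 1 } => 31/64
G(BRRBBBBB) = { 0; 1/4; 3/8; 7/16; 15/32; 31/64 | 1/2; 1 } => 63/128
G(BRRBBBBBR) = { 0; 1/4; 3/8; 7/16; 15/32; 31/64 | 63/128; 1/2; 1 } => 125/256
G(BRRBBBBBRR) = { 0; 1/4; 3/8; 7/16; 15/32; 31/64 | 125/256; 63/128; 1/2; 1 } => 249/512
G(BRRBBBBBRRB) = { 0; 1/4; 3/8; 7/16; 15/32; 31/64; 249/512 | 125/256; 63/128; 1/2; 1 } => 499/1024
G(BRRBBBBBRRBB) = { 0; 1/4; 3/8; 7/16; 15/32; 31/64; 249/512; 499/1024 | 125/256; 63/128; 1/2; 1 } => 999/2048
G(BRRBBBBBRRBBR) = { 0; 1/4; 3/8; 7/16; 15/32; 31/64; 249/512; 499/1024 | 999/2048; 125/256; 63/128; 1/2; 1 } => 1997/4096
G(BRRBBBBBRRBBRB) = { 0; 1/4; 3/8; 7/16; 15/32; 31/64; 249/512; 499/1024; 1997/4096 | 999/2048; 125/256; 63/128; 1/2; 1 } => 3995/8192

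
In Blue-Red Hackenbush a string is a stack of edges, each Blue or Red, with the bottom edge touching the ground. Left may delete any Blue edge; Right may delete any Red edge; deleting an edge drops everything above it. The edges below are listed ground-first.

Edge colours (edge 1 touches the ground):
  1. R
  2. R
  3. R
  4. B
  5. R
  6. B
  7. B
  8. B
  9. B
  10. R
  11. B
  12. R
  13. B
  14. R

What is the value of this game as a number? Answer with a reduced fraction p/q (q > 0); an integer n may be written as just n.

-5163/2048

Prefix values for R R R B R B B B B R B R B R via {L|R} + simplicity:
step 1: add R to get R; options L={ — } R={ 0 } — -1
step 2: add R to get RR; options L={ — } R={ -1,0 } — -2
step 3: add R to get RRR; options L={ — } R={ -2,-1,0 } — -3
step 4: add B to get RRRB; options L={ -3 } R={ -2,-1,0 } — -5/2
step 5: add R to get RRRBR; options L={ -3 } R={ -5/2,-2,-1,0 } — -11/4
step 6: add B to get RRRBRB; options L={ -3,-11/4 } R={ -5/2,-2,-1,0 } — -21/8
step 7: add B to get RRRBRBB; options L={ -3,-11/4,-21/8 } R={ -5/2,-2,-1,0 } — -41/16
step 8: add B to get RRRBRBBB; options L={ -3,-11/4,-21/8,-41/16 } R={ -5/2,-2,-1,0 } — -81/32
step 9: add B to get RRRBRBBBB; options L={ -3,-11/4,-21/8,-41/16,-81/32 } R={ -5/2,-2,-1,0 } — -161/64
step 10: add R to get RRRBRBBBBR; options L={ -3,-11/4,-21/8,-41/16,-81/32 } R={ -161/64,-5/2,-2,-1,0 } — -323/128
step 11: add B to get RRRBRBBBBRB; options L={ -3,-11/4,-21/8,-41/16,-81/32,-323/128 } R={ -161/64,-5/2,-2,-1,0 } — -645/256
step 12: add R to get RRRBRBBBBRBR; options L={ -3,-11/4,-21/8,-41/16,-81/32,-323/128 } R={ -645/256,-161/64,-5/2,-2,-1,0 } — -1291/512
step 13: add B to get RRRBRBBBBRBRB; options L={ -3,-11/4,-21/8,-41/16,-81/32,-323/128,-1291/512 } R={ -645/256,-161/64,-5/2,-2,-1,0 } — -2581/1024
step 14: add R to get RRRBRBBBBRBRBR; options L={ -3,-11/4,-21/8,-41/16,-81/32,-323/128,-1291/512 } R={ -2581/1024,-645/256,-161/64,-5/2,-2,-1,0 } — -5163/2048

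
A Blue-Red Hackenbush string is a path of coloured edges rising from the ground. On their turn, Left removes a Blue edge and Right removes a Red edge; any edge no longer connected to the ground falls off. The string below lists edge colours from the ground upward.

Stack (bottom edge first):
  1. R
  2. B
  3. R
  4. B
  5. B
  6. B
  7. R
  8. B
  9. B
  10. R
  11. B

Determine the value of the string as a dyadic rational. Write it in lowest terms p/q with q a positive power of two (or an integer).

-549/1024

step 1: add R to get R; options L={ none } R={ 0 } gives -1
step 2: add B to get RB; options L={ -1 } R={ 0 } gives -1/2
step 3: add R to get RBR; options L={ -1 } R={ -1/2 0 } gives -3/4
step 4: add B to get RBRB; options L={ -1 -3/4 } R={ -1/2 0 } gives -5/8
step 5: add B to get RBRBB; options L={ -1 -3/4 -5/8 } R={ -1/2 0 } gives -9/16
step 6: add B to get RBRBBB; options L={ -1 -3/4 -5/8 -9/16 } R={ -1/2 0 } gives -17/32
step 7: add R to get RBRBBBR; options L={ -1 -3/4 -5/8 -9/16 } R={ -17/32 -1/2 0 } gives -35/64
step 8: add B to get RBRBBBRB; options L={ -1 -3/4 -5/8 -9/16 -35/64 } R={ -17/32 -1/2 0 } gives -69/128
step 9: add B to get RBRBBBRBB; options L={ -1 -3/4 -5/8 -9/16 -35/64 -69/128 } R={ -17/32 -1/2 0 } gives -137/256
step 10: add R to get RBRBBBRBBR; options L={ -1 -3/4 -5/8 -9/16 -35/64 -69/128 } R={ -137/256 -17/32 -1/2 0 } gives -275/512
step 11: add B to get RBRBBBRBBRB; options L={ -1 -3/4 -5/8 -9/16 -35/64 -69/128 -275/512 } R={ -137/256 -17/32 -1/2 0 } gives -549/1024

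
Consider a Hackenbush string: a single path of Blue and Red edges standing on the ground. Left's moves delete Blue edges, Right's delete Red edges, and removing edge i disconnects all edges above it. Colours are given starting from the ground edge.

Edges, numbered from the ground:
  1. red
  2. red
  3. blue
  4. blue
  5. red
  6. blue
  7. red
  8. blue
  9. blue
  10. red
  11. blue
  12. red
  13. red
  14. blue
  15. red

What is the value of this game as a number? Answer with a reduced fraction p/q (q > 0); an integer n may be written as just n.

-10843/8192

step 1: add red to get r; options L={ none } R={ 0 } -> -1
step 2: add red to get rr; options L={ none } R={ -1 0 } -> -2
step 3: add blue to get rrb; options L={ -2 } R={ -1 0 } -> -3/2
step 4: add blue to get rrbb; options L={ -2 -3/2 } R={ -1 0 } -> -5/4
step 5: add red to get rrbbr; options L={ -2 -3/2 } R={ -5/4 -1 0 } -> -11/8
step 6: add blue to get rrbbrb; options L={ -2 -3/2 -11/8 } R={ -5/4 -1 0 } -> -21/16
step 7: add red to get rrbbrbr; options L={ -2 -3/2 -11/8 } R={ -21/16 -5/4 -1 0 } -> -43/32
step 8: add blue to get rrbbrbrb; options L={ -2 -3/2 -11/8 -43/32 } R={ -21/16 -5/4 -1 0 } -> -85/64
step 9: add blue to get rrbbrbrbb; options L={ -2 -3/2 -11/8 -43/32 -85/64 } R={ -21/16 -5/4 -1 0 } -> -169/128
step 10: add red to get rrbbrbrbbr; options L={ -2 -3/2 -11/8 -43/32 -85/64 } R={ -169/128 -21/16 -5/4 -1 0 } -> -339/256
step 11: add blue to get rrbbrbrbbrb; options L={ -2 -3/2 -11/8 -43/32 -85/64 -339/256 } R={ -169/128 -21/16 -5/4 -1 0 } -> -677/512
step 12: add red to get rrbbrbrbbrbr; options L={ -2 -3/2 -11/8 -43/32 -85/64 -339/256 } R={ -677/512 -169/128 -21/16 -5/4 -1 0 } -> -1355/1024
step 13: add red to get rrbbrbrbbrbrr; options L={ -2 -3/2 -11/8 -43/32 -85/64 -339/256 } R={ -1355/1024 -677/512 -169/128 -21/16 -5/4 -1 0 } -> -2711/2048
step 14: add blue to get rrbbrbrbbrbrrb; options L={ -2 -3/2 -11/8 -43/32 -85/64 -339/256 -2711/2048 } R={ -1355/1024 -677/512 -169/128 -21/16 -5/4 -1 0 } -> -5421/4096
step 15: add red to get rrbbrbrbbrbrrbr; options L={ -2 -3/2 -11/8 -43/32 -85/64 -339/256 -2711/2048 } R={ -5421/4096 -1355/1024 -677/512 -169/128 -21/16 -5/4 -1 0 } -> -10843/8192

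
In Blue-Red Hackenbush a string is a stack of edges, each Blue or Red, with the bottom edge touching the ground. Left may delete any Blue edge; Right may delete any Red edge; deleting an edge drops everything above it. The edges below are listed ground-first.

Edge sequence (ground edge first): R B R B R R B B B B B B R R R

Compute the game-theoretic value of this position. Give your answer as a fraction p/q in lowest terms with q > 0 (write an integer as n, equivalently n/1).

-11279/16384

g_1 [R]  L=[∅]  R=[0]  so -1
g_2 [RB]  L=[-1]  R=[0]  so -1/2
g_3 [RBR]  L=[-1]  R=[-1/2, 0]  so -3/4
g_4 [RBRB]  L=[-1, -3/4]  R=[-1/2, 0]  so -5/8
g_5 [RBRBR]  L=[-1, -3/4]  R=[-5/8, -1/2, 0]  so -11/16
g_6 [RBRBRR]  L=[-1, -3/4]  R=[-11/16, -5/8, -1/2, 0]  so -23/32
g_7 [RBRBRRB]  L=[-1, -3/4, -23/32]  R=[-11/16, -5/8, -1/2, 0]  so -45/64
g_8 [RBRBRRBB]  L=[-1, -3/4, -23/32, -45/64]  R=[-11/16, -5/8, -1/2, 0]  so -89/128
g_9 [RBRBRRBBB]  L=[-1, -3/4, -23/32, -45/64, -89/128]  R=[-11/16, -5/8, -1/2, 0]  so -177/256
g_10 [RBRBRRBBBB]  L=[-1, -3/4, -23/32, -45/64, -89/128, -177/256]  R=[-11/16, -5/8, -1/2, 0]  so -353/512
g_11 [RBRBRRBBBBB]  L=[-1, -3/4, -23/32, -45/64, -89/128, -177/256, -353/512]  R=[-11/16, -5/8, -1/2, 0]  so -705/1024
g_12 [RBRBRRBBBBBB]  L=[-1, -3/4, -23/32, -45/64, -89/128, -177/256, -353/512, -705/1024]  R=[-11/16, -5/8, -1/2, 0]  so -1409/2048
g_13 [RBRBRRBBBBBBR]  L=[-1, -3/4, -23/32, -45/64, -89/128, -177/256, -353/512, -705/1024]  R=[-1409/2048, -11/16, -5/8, -1/2, 0]  so -2819/4096
g_14 [RBRBRRBBBBBBRR]  L=[-1, -3/4, -23/32, -45/64, -89/128, -177/256, -353/512, -705/1024]  R=[-2819/4096, -1409/2048, -11/16, -5/8, -1/2, 0]  so -5639/8192
g_15 [RBRBRRBBBBBBRRR]  L=[-1, -3/4, -23/32, -45/64, -89/128, -177/256, -353/512, -705/1024]  R=[-5639/8192, -2819/4096, -1409/2048, -11/16, -5/8, -1/2, 0]  so -11279/16384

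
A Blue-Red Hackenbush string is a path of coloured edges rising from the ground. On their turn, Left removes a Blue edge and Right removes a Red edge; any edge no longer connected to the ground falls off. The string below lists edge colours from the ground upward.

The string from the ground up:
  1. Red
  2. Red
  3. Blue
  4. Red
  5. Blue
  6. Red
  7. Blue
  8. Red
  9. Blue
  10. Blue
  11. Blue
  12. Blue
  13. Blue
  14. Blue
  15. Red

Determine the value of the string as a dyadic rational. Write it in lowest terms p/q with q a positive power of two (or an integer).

-13571/8192

Prefix values for Red Red Blue Red Blue Red Blue Red Blue Blue Blue Blue Blue Blue Red via {L|R} + simplicity:
step 1: add Red to get R; options L={  } R={ 0 } => -1
step 2: add Red to get RR; options L={  } R={ -1,0 } => -2
step 3: add Blue to get RRB; options L={ -2 } R={ -1,0 } => -3/2
step 4: add Red to get RRBR; options L={ -2 } R={ -3/2,-1,0 } => -7/4
step 5: add Blue to get RRBRB; options L={ -2,-7/4 } R={ -3/2,-1,0 } => -13/8
step 6: add Red to get RRBRBR; options L={ -2,-7/4 } R={ -13/8,-3/2,-1,0 } => -27/16
step 7: add Blue to get RRBRBRB; options L={ -2,-7/4,-27/16 } R={ -13/8,-3/2,-1,0 } => -53/32
step 8: add Red to get RRBRBRBR; options L={ -2,-7/4,-27/16 } R={ -53/32,-13/8,-3/2,-1,0 } => -107/64
step 9: add Blue to get RRBRBRBRB; options L={ -2,-7/4,-27/16,-107/64 } R={ -53/32,-13/8,-3/2,-1,0 } => -213/128
step 10: add Blue to get RRBRBRBRBB; options L={ -2,-7/4,-27/16,-107/64,-213/128 } R={ -53/32,-13/8,-3/2,-1,0 } => -425/256
step 11: add Blue to get RRBRBRBRBBB; options L={ -2,-7/4,-27/16,-107/64,-213/128,-425/256 } R={ -53/32,-13/8,-3/2,-1,0 } => -849/512
step 12: add Blue to get RRBRBRBRBBBB; options L={ -2,-7/4,-27/16,-107/64,-213/128,-425/256,-849/512 } R={ -53/32,-13/8,-3/2,-1,0 } => -1697/1024
step 13: add Blue to get RRBRBRBRBBBBB; options L={ -2,-7/4,-27/16,-107/64,-213/128,-425/256,-849/512,-1697/1024 } R={ -53/32,-13/8,-3/2,-1,0 } => -3393/2048
step 14: add Blue to get RRBRBRBRBBBBBB; options L={ -2,-7/4,-27/16,-107/64,-213/128,-425/256,-849/512,-1697/1024,-3393/2048 } R={ -53/32,-13/8,-3/2,-1,0 } => -6785/4096
step 15: add Red to get RRBRBRBRBBBBBBR; options L={ -2,-7/4,-27/16,-107/64,-213/128,-425/256,-849/512,-1697/1024,-3393/2048 } R={ -6785/4096,-53/32,-13/8,-3/2,-1,0 } => -13571/8192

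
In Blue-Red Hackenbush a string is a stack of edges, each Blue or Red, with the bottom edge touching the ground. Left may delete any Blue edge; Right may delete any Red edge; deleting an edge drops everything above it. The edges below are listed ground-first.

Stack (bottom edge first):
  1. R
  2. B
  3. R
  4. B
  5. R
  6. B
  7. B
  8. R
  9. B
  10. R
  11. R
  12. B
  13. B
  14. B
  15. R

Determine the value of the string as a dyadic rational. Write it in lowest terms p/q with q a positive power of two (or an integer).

-10595/16384

Recurse on prefixes of the 15-edge string R B R B R B B R B R R B B B R:
R: Left { · }, Right { 0 } ⇒ simplest -1
RB: Left { -1 }, Right { 0 } ⇒ simplest -1/2
RBR: Left { -1 }, Right { -1/2,0 } ⇒ simplest -3/4
RBRB: Left { -1,-3/4 }, Right { -1/2,0 } ⇒ simplest -5/8
RBRBR: Left { -1,-3/4 }, Right { -5/8,-1/2,0 } ⇒ simplest -11/16
RBRBRB: Left { -1,-3/4,-11/16 }, Right { -5/8,-1/2,0 } ⇒ simplest -21/32
RBRBRBB: Left { -1,-3/4,-11/16,-21/32 }, Right { -5/8,-1/2,0 } ⇒ simplest -41/64
RBRBRBBR: Left { -1,-3/4,-11/16,-21/32 }, Right { -41/64,-5/8,-1/2,0 } ⇒ simplest -83/128
RBRBRBBRB: Left { -1,-3/4,-11/16,-21/32,-83/128 }, Right { -41/64,-5/8,-1/2,0 } ⇒ simplest -165/256
RBRBRBBRBR: Left { -1,-3/4,-11/16,-21/32,-83/128 }, Right { -165/256,-41/64,-5/8,-1/2,0 } ⇒ simplest -331/512
RBRBRBBRBRR: Left { -1,-3/4,-11/16,-21/32,-83/128 }, Right { -331/512,-165/256,-41/64,-5/8,-1/2,0 } ⇒ simplest -663/1024
RBRBRBBRBRRB: Left { -1,-3/4,-11/16,-21/32,-83/128,-663/1024 }, Right { -331/512,-165/256,-41/64,-5/8,-1/2,0 } ⇒ simplest -1325/2048
RBRBRBBRBRRBB: Left { -1,-3/4,-11/16,-21/32,-83/128,-663/1024,-1325/2048 }, Right { -331/512,-165/256,-41/64,-5/8,-1/2,0 } ⇒ simplest -2649/4096
RBRBRBBRBRRBBB: Left { -1,-3/4,-11/16,-21/32,-83/128,-663/1024,-1325/2048,-2649/4096 }, Right { -331/512,-165/256,-41/64,-5/8,-1/2,0 } ⇒ simplest -5297/8192
RBRBRBBRBRRBBBR: Left { -1,-3/4,-11/16,-21/32,-83/128,-663/1024,-1325/2048,-2649/4096 }, Right { -5297/8192,-331/512,-165/256,-41/64,-5/8,-1/2,0 } ⇒ simplest -10595/16384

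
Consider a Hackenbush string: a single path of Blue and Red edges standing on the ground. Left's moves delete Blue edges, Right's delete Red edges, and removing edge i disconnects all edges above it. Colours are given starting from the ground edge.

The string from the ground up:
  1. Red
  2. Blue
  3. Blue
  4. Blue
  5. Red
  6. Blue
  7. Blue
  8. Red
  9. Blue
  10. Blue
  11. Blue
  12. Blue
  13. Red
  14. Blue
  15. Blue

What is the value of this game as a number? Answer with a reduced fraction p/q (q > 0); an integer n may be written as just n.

edge 1 of 15 (Red): { · | 0 } gives -1
edge 2 of 15 (Blue): { -1 | 0 } gives -1/2
edge 3 of 15 (Blue): { -1,-1/2 | 0 } gives -1/4
edge 4 of 15 (Blue): { -1,-1/2,-1/4 | 0 } gives -1/8
edge 5 of 15 (Red): { -1,-1/2,-1/4 | -1/8,0 } gives -3/16
edge 6 of 15 (Blue): { -1,-1/2,-1/4,-3/16 | -1/8,0 } gives -5/32
edge 7 of 15 (Blue): { -1,-1/2,-1/4,-3/16,-5/32 | -1/8,0 } gives -9/64
edge 8 of 15 (Red): { -1,-1/2,-1/4,-3/16,-5/32 | -9/64,-1/8,0 } gives -19/128
edge 9 of 15 (Blue): { -1,-1/2,-1/4,-3/16,-5/32,-19/128 | -9/64,-1/8,0 } gives -37/256
edge 10 of 15 (Blue): { -1,-1/2,-1/4,-3/16,-5/32,-19/128,-37/256 | -9/64,-1/8,0 } gives -73/512
edge 11 of 15 (Blue): { -1,-1/2,-1/4,-3/16,-5/32,-19/128,-37/256,-73/512 | -9/64,-1/8,0 } gives -145/1024
edge 12 of 15 (Blue): { -1,-1/2,-1/4,-3/16,-5/32,-19/128,-37/256,-73/512,-145/1024 | -9/64,-1/8,0 } gives -289/2048
edge 13 of 15 (Red): { -1,-1/2,-1/4,-3/16,-5/32,-19/128,-37/256,-73/512,-145/1024 | -289/2048,-9/64,-1/8,0 } gives -579/4096
edge 14 of 15 (Blue): { -1,-1/2,-1/4,-3/16,-5/32,-19/128,-37/256,-73/512,-145/1024,-579/4096 | -289/2048,-9/64,-1/8,0 } gives -1157/8192
edge 15 of 15 (Blue): { -1,-1/2,-1/4,-3/16,-5/32,-19/128,-37/256,-73/512,-145/1024,-579/4096,-1157/8192 | -289/2048,-9/64,-1/8,0 } gives -2313/16384

-2313/16384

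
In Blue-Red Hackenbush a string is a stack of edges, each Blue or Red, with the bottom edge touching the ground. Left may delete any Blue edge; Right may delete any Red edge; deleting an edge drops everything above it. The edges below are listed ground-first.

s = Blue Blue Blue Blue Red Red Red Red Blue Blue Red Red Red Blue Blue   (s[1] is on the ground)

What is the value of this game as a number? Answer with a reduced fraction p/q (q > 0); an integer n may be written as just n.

6343/2048

G(B) = { 0 |  } gives 1
G(BB) = { 0,1 |  } gives 2
G(BBB) = { 0,1,2 |  } gives 3
G(BBBB) = { 0,1,2,3 |  } gives 4
G(BBBBR) = { 0,1,2,3 | 4 } gives 7/2
G(BBBBRR) = { 0,1,2,3 | 7/2,4 } gives 13/4
G(BBBBRRR) = { 0,1,2,3 | 13/4,7/2,4 } gives 25/8
G(BBBBRRRR) = { 0,1,2,3 | 25/8,13/4,7/2,4 } gives 49/16
G(BBBBRRRRB) = { 0,1,2,3,49/16 | 25/8,13/4,7/2,4 } gives 99/32
G(BBBBRRRRBB) = { 0,1,2,3,49/16,99/32 | 25/8,13/4,7/2,4 } gives 199/64
G(BBBBRRRRBBR) = { 0,1,2,3,49/16,99/32 | 199/64,25/8,13/4,7/2,4 } gives 397/128
G(BBBBRRRRBBRR) = { 0,1,2,3,49/16,99/32 | 397/128,199/64,25/8,13/4,7/2,4 } gives 793/256
G(BBBBRRRRBBRRR) = { 0,1,2,3,49/16,99/32 | 793/256,397/128,199/64,25/8,13/4,7/2,4 } gives 1585/512
G(BBBBRRRRBBRRRB) = { 0,1,2,3,49/16,99/32,1585/512 | 793/256,397/128,199/64,25/8,13/4,7/2,4 } gives 3171/1024
G(BBBBRRRRBBRRRBB) = { 0,1,2,3,49/16,99/32,1585/512,3171/1024 | 793/256,397/128,199/64,25/8,13/4,7/2,4 } gives 6343/2048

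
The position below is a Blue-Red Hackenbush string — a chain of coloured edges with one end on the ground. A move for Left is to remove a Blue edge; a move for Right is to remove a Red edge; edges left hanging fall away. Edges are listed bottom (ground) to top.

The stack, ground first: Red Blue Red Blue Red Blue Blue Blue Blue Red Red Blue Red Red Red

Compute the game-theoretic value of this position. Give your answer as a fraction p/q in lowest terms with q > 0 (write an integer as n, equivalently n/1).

-10351/16384

R: Left { (no moves) }, Right { 0 } gives simplest -1
RB: Left { -1 }, Right { 0 } gives simplest -1/2
RBR: Left { -1 }, Right { -1/2,0 } gives simplest -3/4
RBRB: Left { -1,-3/4 }, Right { -1/2,0 } gives simplest -5/8
RBRBR: Left { -1,-3/4 }, Right { -5/8,-1/2,0 } gives simplest -11/16
RBRBRB: Left { -1,-3/4,-11/16 }, Right { -5/8,-1/2,0 } gives simplest -21/32
RBRBRBB: Left { -1,-3/4,-11/16,-21/32 }, Right { -5/8,-1/2,0 } gives simplest -41/64
RBRBRBBB: Left { -1,-3/4,-11/16,-21/32,-41/64 }, Right { -5/8,-1/2,0 } gives simplest -81/128
RBRBRBBBB: Left { -1,-3/4,-11/16,-21/32,-41/64,-81/128 }, Right { -5/8,-1/2,0 } gives simplest -161/256
RBRBRBBBBR: Left { -1,-3/4,-11/16,-21/32,-41/64,-81/128 }, Right { -161/256,-5/8,-1/2,0 } gives simplest -323/512
RBRBRBBBBRR: Left { -1,-3/4,-11/16,-21/32,-41/64,-81/128 }, Right { -323/512,-161/256,-5/8,-1/2,0 } gives simplest -647/1024
RBRBRBBBBRRB: Left { -1,-3/4,-11/16,-21/32,-41/64,-81/128,-647/1024 }, Right { -323/512,-161/256,-5/8,-1/2,0 } gives simplest -1293/2048
RBRBRBBBBRRBR: Left { -1,-3/4,-11/16,-21/32,-41/64,-81/128,-647/1024 }, Right { -1293/2048,-323/512,-161/256,-5/8,-1/2,0 } gives simplest -2587/4096
RBRBRBBBBRRBRR: Left { -1,-3/4,-11/16,-21/32,-41/64,-81/128,-647/1024 }, Right { -2587/4096,-1293/2048,-323/512,-161/256,-5/8,-1/2,0 } gives simplest -5175/8192
RBRBRBBBBRRBRRR: Left { -1,-3/4,-11/16,-21/32,-41/64,-81/128,-647/1024 }, Right { -5175/8192,-2587/4096,-1293/2048,-323/512,-161/256,-5/8,-1/2,0 } gives simplest -10351/16384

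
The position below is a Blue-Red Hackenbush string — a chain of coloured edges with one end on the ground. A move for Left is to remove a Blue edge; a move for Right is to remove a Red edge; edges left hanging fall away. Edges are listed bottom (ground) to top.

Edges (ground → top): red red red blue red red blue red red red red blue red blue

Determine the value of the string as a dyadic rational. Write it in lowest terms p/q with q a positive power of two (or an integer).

-5877/2048

1 of 14 · r · max L −∞ · min R 0 → -1
2 of 14 · rr · max L −∞ · min R -1 → -2
3 of 14 · rrr · max L −∞ · min R -2 → -3
4 of 14 · rrrb · max L -3 · min R -2 → -5/2
5 of 14 · rrrbr · max L -3 · min R -5/2 → -11/4
6 of 14 · rrrbrr · max L -3 · min R -11/4 → -23/8
7 of 14 · rrrbrrb · max L -23/8 · min R -11/4 → -45/16
8 of 14 · rrrbrrbr · max L -23/8 · min R -45/16 → -91/32
9 of 14 · rrrbrrbrr · max L -23/8 · min R -91/32 → -183/64
10 of 14 · rrrbrrbrrr · max L -23/8 · min R -183/64 → -367/128
11 of 14 · rrrbrrbrrrr · max L -23/8 · min R -367/128 → -735/256
12 of 14 · rrrbrrbrrrrb · max L -735/256 · min R -367/128 → -1469/512
13 of 14 · rrrbrrbrrrrbr · max L -735/256 · min R -1469/512 → -2939/1024
14 of 14 · rrrbrrbrrrrbrb · max L -2939/1024 · min R -1469/512 → -5877/2048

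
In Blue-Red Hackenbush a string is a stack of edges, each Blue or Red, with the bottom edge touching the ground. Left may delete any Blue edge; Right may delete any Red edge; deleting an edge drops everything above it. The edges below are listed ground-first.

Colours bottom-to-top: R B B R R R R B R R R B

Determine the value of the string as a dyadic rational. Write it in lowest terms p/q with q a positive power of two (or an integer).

val(R) = {  | 0 } = -1
val(RB) = { -1 | 0 } = -1/2
val(RBB) = { -1, -1/2 | 0 } = -1/4
val(RBBR) = { -1, -1/2 | -1/4, 0 } = -3/8
val(RBBRR) = { -1, -1/2 | -3/8, -1/4, 0 } = -7/16
val(RBBRRR) = { -1, -1/2 | -7/16, -3/8, -1/4, 0 } = -15/32
val(RBBRRRR) = { -1, -1/2 | -15/32, -7/16, -3/8, -1/4, 0 } = -31/64
val(RBBRRRRB) = { -1, -1/2, -31/64 | -15/32, -7/16, -3/8, -1/4, 0 } = -61/128
val(RBBRRRRBR) = { -1, -1/2, -31/64 | -61/128, -15/32, -7/16, -3/8, -1/4, 0 } = -123/256
val(RBBRRRRBRR) = { -1, -1/2, -31/64 | -123/256, -61/128, -15/32, -7/16, -3/8, -1/4, 0 } = -247/512
val(RBBRRRRBRRR) = { -1, -1/2, -31/64 | -247/512, -123/256, -61/128, -15/32, -7/16, -3/8, -1/4, 0 } = -495/1024
val(RBBRRRRBRRRB) = { -1, -1/2, -31/64, -495/1024 | -247/512, -123/256, -61/128, -15/32, -7/16, -3/8, -1/4, 0 } = -989/2048

-989/2048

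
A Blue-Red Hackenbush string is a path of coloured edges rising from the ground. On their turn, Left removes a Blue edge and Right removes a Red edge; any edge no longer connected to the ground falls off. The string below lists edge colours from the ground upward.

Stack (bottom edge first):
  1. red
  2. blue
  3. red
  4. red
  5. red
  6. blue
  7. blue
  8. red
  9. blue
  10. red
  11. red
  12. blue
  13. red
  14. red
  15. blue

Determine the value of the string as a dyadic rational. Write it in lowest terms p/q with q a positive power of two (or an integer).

-14701/16384

Build val(s[:k]) for k = 1..15, string s = red blue red red red blue blue red blue red red blue red red blue.
r: Left {  }, Right { 0 } — simplest -1
rb: Left { -1 }, Right { 0 } — simplest -1/2
rbr: Left { -1 }, Right { -1/2, 0 } — simplest -3/4
rbrr: Left { -1 }, Right { -3/4, -1/2, 0 } — simplest -7/8
rbrrr: Left { -1 }, Right { -7/8, -3/4, -1/2, 0 } — simplest -15/16
rbrrrb: Left { -1, -15/16 }, Right { -7/8, -3/4, -1/2, 0 } — simplest -29/32
rbrrrbb: Left { -1, -15/16, -29/32 }, Right { -7/8, -3/4, -1/2, 0 } — simplest -57/64
rbrrrbbr: Left { -1, -15/16, -29/32 }, Right { -57/64, -7/8, -3/4, -1/2, 0 } — simplest -115/128
rbrrrbbrb: Left { -1, -15/16, -29/32, -115/128 }, Right { -57/64, -7/8, -3/4, -1/2, 0 } — simplest -229/256
rbrrrbbrbr: Left { -1, -15/16, -29/32, -115/128 }, Right { -229/256, -57/64, -7/8, -3/4, -1/2, 0 } — simplest -459/512
rbrrrbbrbrr: Left { -1, -15/16, -29/32, -115/128 }, Right { -459/512, -229/256, -57/64, -7/8, -3/4, -1/2, 0 } — simplest -919/1024
rbrrrbbrbrrb: Left { -1, -15/16, -29/32, -115/128, -919/1024 }, Right { -459/512, -229/256, -57/64, -7/8, -3/4, -1/2, 0 } — simplest -1837/2048
rbrrrbbrbrrbr: Left { -1, -15/16, -29/32, -115/128, -919/1024 }, Right { -1837/2048, -459/512, -229/256, -57/64, -7/8, -3/4, -1/2, 0 } — simplest -3675/4096
rbrrrbbrbrrbrr: Left { -1, -15/16, -29/32, -115/128, -919/1024 }, Right { -3675/4096, -1837/2048, -459/512, -229/256, -57/64, -7/8, -3/4, -1/2, 0 } — simplest -7351/8192
rbrrrbbrbrrbrrb: Left { -1, -15/16, -29/32, -115/128, -919/1024, -7351/8192 }, Right { -3675/4096, -1837/2048, -459/512, -229/256, -57/64, -7/8, -3/4, -1/2, 0 } — simplest -14701/16384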